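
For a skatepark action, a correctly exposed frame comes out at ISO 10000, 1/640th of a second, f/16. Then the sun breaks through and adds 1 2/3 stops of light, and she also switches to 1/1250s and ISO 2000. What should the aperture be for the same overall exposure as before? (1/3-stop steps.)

Scene light: 1 2/3 stops brighter.
Shutter speed: 1/640 → 1/800 → 1/1000 → 1/1250 — 1 stop shorter (darker).
ISO: 10000 → 8000 → 6400 → 5000 → 4000 → 3200 → 2500 → 2000 — 2 1/3 stops dropped (darker).
Net so far: 1 2/3 stops darker. Aperture: f/16 → f/14 → f/13 → f/11 → f/10 → f/9.

f/9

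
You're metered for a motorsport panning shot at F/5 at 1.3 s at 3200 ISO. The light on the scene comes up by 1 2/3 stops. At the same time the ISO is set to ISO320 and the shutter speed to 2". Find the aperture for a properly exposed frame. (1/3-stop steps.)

Scene light: 1 2/3 stops brighter.
ISO: 3200 → 2500 → 2000 → 1600 → 1250 → 1000 → 800 → 640 → 500 → 400 → 320 — 3 1/3 stops dropped (darker).
Shutter speed: 1.3 → 1.6 → 2 — 2/3 stop longer (brighter).
Net so far: 1 stop darker. Aperture: f/5 → f/4.5 → f/4 → f/3.5.

f/3.5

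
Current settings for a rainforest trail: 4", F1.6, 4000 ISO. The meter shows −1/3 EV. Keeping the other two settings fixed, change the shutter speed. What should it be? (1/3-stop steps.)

5 s

Underexposed by 1/3 stop → need 1/3 stop brighter.
Shutter speed: 4 → 5.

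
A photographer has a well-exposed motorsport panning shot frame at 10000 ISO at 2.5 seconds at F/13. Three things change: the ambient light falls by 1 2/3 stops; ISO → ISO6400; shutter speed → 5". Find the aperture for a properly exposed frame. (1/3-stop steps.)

f/8

Scene light: 1 2/3 stops darker.
ISO: 10000 → 8000 → 6400 — 2/3 stop dropped (darker).
Shutter speed: 2.5 → 3.2 → 4 → 5 — 1 stop longer (brighter).
Net so far: 1 1/3 stops darker. Aperture: f/13 → f/11 → f/10 → f/9 → f/8.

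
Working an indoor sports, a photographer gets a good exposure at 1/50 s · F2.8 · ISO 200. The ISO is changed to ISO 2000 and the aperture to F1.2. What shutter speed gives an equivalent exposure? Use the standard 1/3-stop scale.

ISO: 200 → 250 → 320 → 400 → 500 → 640 → 800 → 1000 → 1250 → 1600 → 2000 — 3 1/3 stops higher (brighter).
Aperture: f/2.8 → f/2.5 → f/2.2 → f/2 → f/1.8 → f/1.6 → f/1.4 → f/1.2 — 2 1/3 stops opened up (brighter).
Net change so far: 5 2/3 stops brighter. Offset with the shutter speed: 1/50 → 1/60 → 1/80 → 1/100 → 1/125 → 1/160 → 1/200 → 1/250 → 1/320 → 1/400 → 1/500 → 1/640 → 1/800 → 1/1000 → 1/1250 → 1/1600 → 1/2000 → 1/2500.

1/2500s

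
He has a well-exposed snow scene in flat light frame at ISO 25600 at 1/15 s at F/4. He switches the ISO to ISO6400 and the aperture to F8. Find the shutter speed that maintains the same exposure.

1 s

ISO: 25600 → 12800 → 6400 — 2 stops dropped (darker).
Aperture: f/4 → f/5.6 → f/8 — 2 stops narrower (darker).
Net change so far: 4 stops darker. Offset with the shutter speed: 1/15 → 1/8 → 1/4 → 1/2 → 1.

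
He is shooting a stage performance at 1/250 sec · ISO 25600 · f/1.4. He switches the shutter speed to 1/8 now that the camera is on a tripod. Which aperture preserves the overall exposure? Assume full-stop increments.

f/8

Shutter speed: 1/250 → 1/125 → 1/60 → 1/30 → 1/15 → 1/8 — 5 stops longer (brighter).
Need 5 stops darker from the aperture: f/1.4 → f/2 → f/2.8 → f/4 → f/5.6 → f/8.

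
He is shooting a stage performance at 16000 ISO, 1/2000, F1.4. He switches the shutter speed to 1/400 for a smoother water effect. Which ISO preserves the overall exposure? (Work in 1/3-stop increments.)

ISO 3200

Shutter speed: 1/2000 → 1/1600 → 1/1250 → 1/1000 → 1/800 → 1/640 → 1/500 → 1/400 — 2 1/3 stops longer (brighter).
Need 2 1/3 stops darker from the ISO: 16000 → 12800 → 10000 → 8000 → 6400 → 5000 → 4000 → 3200.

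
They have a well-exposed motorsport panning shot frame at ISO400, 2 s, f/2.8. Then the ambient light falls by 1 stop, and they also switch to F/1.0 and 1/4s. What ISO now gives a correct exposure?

Scene light: 1 stop darker.
Aperture: f/2.8 → f/2 → f/1.4 → f/1.0 — 3 stops wider (brighter).
Shutter speed: 2 → 1 → 1/2 → 1/4 — 3 stops faster (darker).
Net so far: 1 stop darker. ISO: 400 → 800.

ISO 800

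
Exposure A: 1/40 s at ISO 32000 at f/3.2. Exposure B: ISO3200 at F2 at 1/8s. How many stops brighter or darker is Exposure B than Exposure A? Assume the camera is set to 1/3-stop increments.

Aperture: f/3.2 → f/2.8 → f/2.5 → f/2.2 → f/2 — 1 1/3 stops opened up (brighter).
Shutter speed: 1/40 → 1/30 → 1/25 → 1/20 → 1/15 → 1/13 → 1/10 → 1/8 — 2 1/3 stops slower (brighter).
ISO: 32000 → 25600 → 20000 → 16000 → 12800 → 10000 → 8000 → 6400 → 5000 → 4000 → 3200 — 3 1/3 stops lower (darker).
Net: +1 1/3 +2 1/3 −3 1/3 = +1/3 stops.

1/3 stop brighter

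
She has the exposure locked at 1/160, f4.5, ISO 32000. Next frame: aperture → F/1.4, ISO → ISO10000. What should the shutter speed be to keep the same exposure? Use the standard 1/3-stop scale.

Aperture: f/4.5 → f/4 → f/3.5 → f/3.2 → f/2.8 → f/2.5 → f/2.2 → f/2 → f/1.8 → f/1.6 → f/1.4 — 3 1/3 stops wider (brighter).
ISO: 32000 → 25600 → 20000 → 16000 → 12800 → 10000 — 1 2/3 stops dropped (darker).
Net change so far: 1 2/3 stops brighter. Offset with the shutter speed: 1/160 → 1/200 → 1/250 → 1/320 → 1/400 → 1/500.

1/500s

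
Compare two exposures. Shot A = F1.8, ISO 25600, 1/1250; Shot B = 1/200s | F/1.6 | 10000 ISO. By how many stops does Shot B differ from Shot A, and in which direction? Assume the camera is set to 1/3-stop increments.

1 2/3 stops brighter

Aperture: f/1.8 → f/1.6 — 1/3 stop larger aperture (brighter).
Shutter speed: 1/1250 → 1/1000 → 1/800 → 1/640 → 1/500 → 1/400 → 1/320 → 1/250 → 1/200 — 2 2/3 stops slower (brighter).
ISO: 25600 → 20000 → 16000 → 12800 → 10000 — 1 1/3 stops lower (darker).
Net: +1/3 +2 2/3 −1 1/3 = +1 2/3 stops.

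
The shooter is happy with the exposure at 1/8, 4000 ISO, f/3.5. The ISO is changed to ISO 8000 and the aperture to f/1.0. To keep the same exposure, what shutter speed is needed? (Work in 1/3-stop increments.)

ISO: 4000 → 5000 → 6400 → 8000 — 1 stop higher (brighter).
Aperture: f/3.5 → f/3.2 → f/2.8 → f/2.5 → f/2.2 → f/2 → f/1.8 → f/1.6 → f/1.4 → f/1.2 → f/1.1 → f/1.0 — 3 2/3 stops larger aperture (brighter).
Net change so far: 4 2/3 stops brighter. Offset with the shutter speed: 1/8 → 1/10 → 1/13 → 1/15 → 1/20 → 1/25 → 1/30 → 1/40 → 1/50 → 1/60 → 1/80 → 1/100 → 1/125 → 1/160 → 1/200.

1/200s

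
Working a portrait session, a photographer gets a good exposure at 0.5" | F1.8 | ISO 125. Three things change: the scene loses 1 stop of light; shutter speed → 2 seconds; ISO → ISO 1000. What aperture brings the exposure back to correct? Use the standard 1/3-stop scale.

Scene light: 1 stop darker.
Shutter speed: 0.5 → 0.6 → 0.8 → 1 → 1.3 → 1.6 → 2 — 2 stops slower (brighter).
ISO: 125 → 160 → 200 → 250 → 320 → 400 → 500 → 640 → 800 → 1000 — 3 stops higher (brighter).
Net so far: 4 stops brighter. Aperture: f/1.8 → f/2 → f/2.2 → f/2.5 → f/2.8 → f/3.2 → f/3.5 → f/4 → f/4.5 → f/5 → f/5.6 → f/6.3 → f/7.1.

f/7.1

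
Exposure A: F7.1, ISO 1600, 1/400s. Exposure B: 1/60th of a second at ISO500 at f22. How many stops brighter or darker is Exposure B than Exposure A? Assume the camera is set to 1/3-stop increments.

2 1/3 stops darker

Aperture: f/7.1 → f/8 → f/9 → f/10 → f/11 → f/13 → f/14 → f/16 → f/18 → f/20 → f/22 — 3 1/3 stops narrower (darker).
Shutter speed: 1/400 → 1/320 → 1/250 → 1/200 → 1/160 → 1/125 → 1/100 → 1/80 → 1/60 — 2 2/3 stops longer (brighter).
ISO: 1600 → 1250 → 1000 → 800 → 640 → 500 — 1 2/3 stops lower (darker).
Net: −3 1/3 +2 2/3 −1 2/3 = −2 1/3 stops.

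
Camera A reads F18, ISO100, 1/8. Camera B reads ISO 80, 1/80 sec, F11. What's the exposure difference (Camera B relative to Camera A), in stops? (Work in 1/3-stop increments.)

Aperture: f/18 → f/16 → f/14 → f/13 → f/11 — 1 1/3 stops opened up (brighter).
Shutter speed: 1/8 → 1/10 → 1/13 → 1/15 → 1/20 → 1/25 → 1/30 → 1/40 → 1/50 → 1/60 → 1/80 — 3 1/3 stops shorter (darker).
ISO: 100 → 80 — 1/3 stop lower (darker).
Net: +1 1/3 −3 1/3 −1/3 = −2 1/3 stops.

2 1/3 stops darker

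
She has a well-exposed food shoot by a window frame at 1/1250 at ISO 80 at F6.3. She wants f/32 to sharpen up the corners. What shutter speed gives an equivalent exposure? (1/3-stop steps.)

Aperture: f/6.3 → f/7.1 → f/8 → f/9 → f/10 → f/11 → f/13 → f/14 → f/16 → f/18 → f/20 → f/22 → f/25 → f/29 → f/32 — 4 2/3 stops smaller aperture (darker).
Need 4 2/3 stops brighter from the shutter speed: 1/1250 → 1/1000 → 1/800 → 1/640 → 1/500 → 1/400 → 1/320 → 1/250 → 1/200 → 1/160 → 1/125 → 1/100 → 1/80 → 1/60 → 1/50.

1/50s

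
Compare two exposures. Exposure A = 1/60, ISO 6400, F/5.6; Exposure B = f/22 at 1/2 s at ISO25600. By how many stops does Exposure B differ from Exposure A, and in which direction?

Aperture: f/5.6 → f/8 → f/11 → f/16 → f/22 — 4 stops smaller aperture (darker).
Shutter speed: 1/60 → 1/30 → 1/15 → 1/8 → 1/4 → 1/2 — 5 stops longer (brighter).
ISO: 6400 → 12800 → 25600 — 2 stops raised (brighter).
Net: −4 +5 +2 = +3 stops.

3 stops brighter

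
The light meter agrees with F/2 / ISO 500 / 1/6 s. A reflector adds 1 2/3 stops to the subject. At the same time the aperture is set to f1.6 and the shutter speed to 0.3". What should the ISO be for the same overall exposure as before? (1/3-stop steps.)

Scene light: 1 2/3 stops brighter.
Aperture: f/2 → f/1.8 → f/1.6 — 2/3 stop larger aperture (brighter).
Shutter speed: 1/6 → 1/5 → 1/4 → 0.3 — 1 stop slower (brighter).
Net so far: 3 1/3 stops brighter. ISO: 500 → 400 → 320 → 250 → 200 → 160 → 125 → 100 → 80 → 64 → 50.

ISO 50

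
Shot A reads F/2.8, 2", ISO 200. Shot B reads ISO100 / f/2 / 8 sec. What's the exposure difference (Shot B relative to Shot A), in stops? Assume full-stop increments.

2 stops brighter

Aperture: f/2.8 → f/2 — 1 stop larger aperture (brighter).
Shutter speed: 2 → 4 → 8 — 2 stops longer (brighter).
ISO: 200 → 100 — 1 stop lower (darker).
Net: +1 +2 −1 = +2 stops.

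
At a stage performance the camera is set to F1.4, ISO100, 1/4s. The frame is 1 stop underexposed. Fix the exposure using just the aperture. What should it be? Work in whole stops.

f/1.0

Underexposed by 1 stop → need 1 stop brighter.
Aperture: f/1.4 → f/1.0.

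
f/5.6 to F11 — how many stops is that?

2 stops

f/5.6 → f/8 → f/11 — count the steps: 2 stops.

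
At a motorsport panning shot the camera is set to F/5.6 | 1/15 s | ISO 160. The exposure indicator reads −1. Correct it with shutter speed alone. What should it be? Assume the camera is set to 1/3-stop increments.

Underexposed by 1 stop → need 1 stop brighter.
Shutter speed: 1/15 → 1/13 → 1/10 → 1/8.

1/8s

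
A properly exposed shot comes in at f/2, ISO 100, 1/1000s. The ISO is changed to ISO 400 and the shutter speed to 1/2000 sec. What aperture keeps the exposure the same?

f/2.8

ISO: 100 → 200 → 400 — 2 stops raised (brighter).
Shutter speed: 1/1000 → 1/2000 — 1 stop faster (darker).
Net change so far: 1 stop brighter. Offset with the aperture: f/2 → f/2.8.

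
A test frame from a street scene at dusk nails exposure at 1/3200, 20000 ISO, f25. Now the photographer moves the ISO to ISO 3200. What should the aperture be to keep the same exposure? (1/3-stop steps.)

f/10

ISO: 20000 → 16000 → 12800 → 10000 → 8000 → 6400 → 5000 → 4000 → 3200 — 2 2/3 stops dropped (darker).
Need 2 2/3 stops brighter from the aperture: f/25 → f/22 → f/20 → f/18 → f/16 → f/14 → f/13 → f/11 → f/10.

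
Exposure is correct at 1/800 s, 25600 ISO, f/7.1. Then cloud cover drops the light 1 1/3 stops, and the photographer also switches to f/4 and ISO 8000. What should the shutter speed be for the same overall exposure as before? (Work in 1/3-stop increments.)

1/320s

Scene light: 1 1/3 stops darker.
Aperture: f/7.1 → f/6.3 → f/5.6 → f/5 → f/4.5 → f/4 — 1 2/3 stops larger aperture (brighter).
ISO: 25600 → 20000 → 16000 → 12800 → 10000 → 8000 — 1 2/3 stops lower (darker).
Net so far: 1 1/3 stops darker. Shutter speed: 1/800 → 1/640 → 1/500 → 1/400 → 1/320.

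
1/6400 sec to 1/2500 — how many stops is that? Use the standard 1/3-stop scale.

1/6400 → 1/5000 → 1/4000 → 1/3200 → 1/2500 — count the steps: 4 third-stops = 1 1/3 stops.

1 1/3 stops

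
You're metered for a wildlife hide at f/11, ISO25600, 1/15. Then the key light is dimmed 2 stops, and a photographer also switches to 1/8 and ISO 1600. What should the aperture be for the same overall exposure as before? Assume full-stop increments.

Scene light: 2 stops darker.
Shutter speed: 1/15 → 1/8 — 1 stop longer (brighter).
ISO: 25600 → 12800 → 6400 → 3200 → 1600 — 4 stops lower (darker).
Net so far: 5 stops darker. Aperture: f/11 → f/8 → f/5.6 → f/4 → f/2.8 → f/2.

f/2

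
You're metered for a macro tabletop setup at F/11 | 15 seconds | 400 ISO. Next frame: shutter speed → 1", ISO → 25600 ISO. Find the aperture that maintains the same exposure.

Shutter speed: 15 → 8 → 4 → 2 → 1 — 4 stops faster (darker).
ISO: 400 → 800 → 1600 → 3200 → 6400 → 12800 → 25600 — 6 stops raised (brighter).
Net change so far: 2 stops brighter. Offset with the aperture: f/11 → f/16 → f/22.

f/22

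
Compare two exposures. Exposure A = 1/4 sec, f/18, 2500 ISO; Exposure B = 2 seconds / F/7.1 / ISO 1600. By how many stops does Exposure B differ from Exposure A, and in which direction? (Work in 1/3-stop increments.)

Aperture: f/18 → f/16 → f/14 → f/13 → f/11 → f/10 → f/9 → f/8 → f/7.1 — 2 2/3 stops larger aperture (brighter).
Shutter speed: 1/4 → 0.3 → 0.4 → 0.5 → 0.6 → 0.8 → 1 → 1.3 → 1.6 → 2 — 3 stops slower (brighter).
ISO: 2500 → 2000 → 1600 — 2/3 stop dropped (darker).
Net: +2 2/3 +3 −2/3 = +5 stops.

5 stops brighter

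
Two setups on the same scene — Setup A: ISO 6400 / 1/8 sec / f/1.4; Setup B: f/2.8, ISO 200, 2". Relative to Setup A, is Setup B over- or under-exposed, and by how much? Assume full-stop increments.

Aperture: f/1.4 → f/2 → f/2.8 — 2 stops narrower (darker).
Shutter speed: 1/8 → 1/4 → 1/2 → 1 → 2 — 4 stops longer (brighter).
ISO: 6400 → 3200 → 1600 → 800 → 400 → 200 — 5 stops lower (darker).
Net: −2 +4 −5 = −3 stops.

3 stops darker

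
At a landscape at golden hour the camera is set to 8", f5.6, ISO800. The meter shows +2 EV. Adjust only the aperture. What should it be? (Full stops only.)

f/11

Overexposed by 2 stops → need 2 stops darker.
Aperture: f/5.6 → f/8 → f/11.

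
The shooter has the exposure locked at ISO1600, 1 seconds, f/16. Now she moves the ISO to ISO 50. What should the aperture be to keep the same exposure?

ISO: 1600 → 800 → 400 → 200 → 100 → 50 — 5 stops dropped (darker).
Need 5 stops brighter from the aperture: f/16 → f/11 → f/8 → f/5.6 → f/4 → f/2.8.

f/2.8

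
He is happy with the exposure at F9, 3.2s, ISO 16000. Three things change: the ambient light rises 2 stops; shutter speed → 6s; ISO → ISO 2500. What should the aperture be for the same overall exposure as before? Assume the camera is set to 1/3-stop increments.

f/10

Scene light: 2 stops brighter.
Shutter speed: 3.2 → 4 → 5 → 6 — 1 stop longer (brighter).
ISO: 16000 → 12800 → 10000 → 8000 → 6400 → 5000 → 4000 → 3200 → 2500 — 2 2/3 stops dropped (darker).
Net so far: 1/3 stop brighter. Aperture: f/9 → f/10.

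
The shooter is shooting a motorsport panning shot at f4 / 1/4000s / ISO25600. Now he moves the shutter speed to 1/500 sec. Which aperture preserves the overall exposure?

Shutter speed: 1/4000 → 1/2000 → 1/1000 → 1/500 — 3 stops slower (brighter).
Need 3 stops darker from the aperture: f/4 → f/5.6 → f/8 → f/11.

f/11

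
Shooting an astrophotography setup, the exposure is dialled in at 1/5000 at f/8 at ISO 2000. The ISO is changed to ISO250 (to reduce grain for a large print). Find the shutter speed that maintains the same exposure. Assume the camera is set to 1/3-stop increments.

ISO: 2000 → 1600 → 1250 → 1000 → 800 → 640 → 500 → 400 → 320 → 250 — 3 stops dropped (darker).
Need 3 stops brighter from the shutter speed: 1/5000 → 1/4000 → 1/3200 → 1/2500 → 1/2000 → 1/1600 → 1/1250 → 1/1000 → 1/800 → 1/640.

1/640s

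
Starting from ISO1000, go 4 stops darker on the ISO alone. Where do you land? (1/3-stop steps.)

ISO 64

ISO: 1000 → 800 → 640 → 500 → 400 → 320 → 250 → 200 → 160 → 125 → 100 → 80 → 64 — 4 stops lower (darker).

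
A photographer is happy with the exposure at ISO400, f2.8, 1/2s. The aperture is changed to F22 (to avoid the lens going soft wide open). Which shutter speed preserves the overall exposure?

Aperture: f/2.8 → f/4 → f/5.6 → f/8 → f/11 → f/16 → f/22 — 6 stops smaller aperture (darker).
Need 6 stops brighter from the shutter speed: 1/2 → 1 → 2 → 4 → 8 → 15 → 30.

30 s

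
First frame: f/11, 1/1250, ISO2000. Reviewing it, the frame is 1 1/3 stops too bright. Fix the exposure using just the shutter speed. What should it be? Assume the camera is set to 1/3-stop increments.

1/3200s

Overexposed by 1 1/3 stops → need 1 1/3 stops darker.
Shutter speed: 1/1250 → 1/1600 → 1/2000 → 1/2500 → 1/3200.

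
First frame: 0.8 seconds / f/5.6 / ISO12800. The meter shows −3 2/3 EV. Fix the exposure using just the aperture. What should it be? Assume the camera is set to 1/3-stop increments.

Underexposed by 3 2/3 stops → need 3 2/3 stops brighter.
Aperture: f/5.6 → f/5 → f/4.5 → f/4 → f/3.5 → f/3.2 → f/2.8 → f/2.5 → f/2.2 → f/2 → f/1.8 → f/1.6.

f/1.6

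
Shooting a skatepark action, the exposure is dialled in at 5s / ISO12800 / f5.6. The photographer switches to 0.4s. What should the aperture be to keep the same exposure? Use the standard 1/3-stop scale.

Shutter speed: 5 → 4 → 3.2 → 2.5 → 2 → 1.6 → 1.3 → 1 → 0.8 → 0.6 → 0.5 → 0.4 — 3 2/3 stops shorter (darker).
Need 3 2/3 stops brighter from the aperture: f/5.6 → f/5 → f/4.5 → f/4 → f/3.5 → f/3.2 → f/2.8 → f/2.5 → f/2.2 → f/2 → f/1.8 → f/1.6.

f/1.6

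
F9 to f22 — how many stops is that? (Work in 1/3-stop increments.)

f/9 → f/10 → f/11 → f/13 → f/14 → f/16 → f/18 → f/20 → f/22 — count the steps: 8 third-stops = 2 2/3 stops.

2 2/3 stops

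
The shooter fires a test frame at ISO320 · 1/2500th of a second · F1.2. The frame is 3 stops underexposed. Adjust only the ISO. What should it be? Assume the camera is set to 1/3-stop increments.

ISO 2500

Underexposed by 3 stops → need 3 stops brighter.
ISO: 320 → 400 → 500 → 640 → 800 → 1000 → 1250 → 1600 → 2000 → 2500.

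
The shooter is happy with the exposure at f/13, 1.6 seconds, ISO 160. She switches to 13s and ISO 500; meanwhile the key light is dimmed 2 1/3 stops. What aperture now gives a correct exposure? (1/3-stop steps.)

f/29

Scene light: 2 1/3 stops darker.
Shutter speed: 1.6 → 2 → 2.5 → 3.2 → 4 → 5 → 6 → 8 → 10 → 13 — 3 stops slower (brighter).
ISO: 160 → 200 → 250 → 320 → 400 → 500 — 1 2/3 stops higher (brighter).
Net so far: 2 1/3 stops brighter. Aperture: f/13 → f/14 → f/16 → f/18 → f/20 → f/22 → f/25 → f/29.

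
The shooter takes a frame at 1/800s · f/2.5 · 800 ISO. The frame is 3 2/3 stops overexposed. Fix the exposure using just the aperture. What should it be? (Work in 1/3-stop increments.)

Overexposed by 3 2/3 stops → need 3 2/3 stops darker.
Aperture: f/2.5 → f/2.8 → f/3.2 → f/3.5 → f/4 → f/4.5 → f/5 → f/5.6 → f/6.3 → f/7.1 → f/8 → f/9.

f/9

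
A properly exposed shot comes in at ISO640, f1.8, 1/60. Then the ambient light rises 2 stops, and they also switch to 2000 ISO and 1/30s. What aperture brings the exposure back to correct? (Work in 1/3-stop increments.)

f/9

Scene light: 2 stops brighter.
ISO: 640 → 800 → 1000 → 1250 → 1600 → 2000 — 1 2/3 stops raised (brighter).
Shutter speed: 1/60 → 1/50 → 1/40 → 1/30 — 1 stop longer (brighter).
Net so far: 4 2/3 stops brighter. Aperture: f/1.8 → f/2 → f/2.2 → f/2.5 → f/2.8 → f/3.2 → f/3.5 → f/4 → f/4.5 → f/5 → f/5.6 → f/6.3 → f/7.1 → f/8 → f/9.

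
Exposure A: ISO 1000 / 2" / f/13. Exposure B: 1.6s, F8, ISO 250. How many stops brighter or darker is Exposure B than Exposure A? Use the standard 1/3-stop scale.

Aperture: f/13 → f/11 → f/10 → f/9 → f/8 — 1 1/3 stops larger aperture (brighter).
Shutter speed: 2 → 1.6 — 1/3 stop shorter (darker).
ISO: 1000 → 800 → 640 → 500 → 400 → 320 → 250 — 2 stops dropped (darker).
Net: +1 1/3 −1/3 −2 = −1 stop.

1 stop darker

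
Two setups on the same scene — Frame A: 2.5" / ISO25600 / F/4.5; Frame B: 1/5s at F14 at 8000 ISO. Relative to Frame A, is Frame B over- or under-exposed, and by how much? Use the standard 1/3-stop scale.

8 2/3 stops darker

Aperture: f/4.5 → f/5 → f/5.6 → f/6.3 → f/7.1 → f/8 → f/9 → f/10 → f/11 → f/13 → f/14 — 3 1/3 stops narrower (darker).
Shutter speed: 2.5 → 2 → 1.6 → 1.3 → 1 → 0.8 → 0.6 → 0.5 → 0.4 → 0.3 → 1/4 → 1/5 — 3 2/3 stops shorter (darker).
ISO: 25600 → 20000 → 16000 → 12800 → 10000 → 8000 — 1 2/3 stops dropped (darker).
Net: −3 1/3 −3 2/3 −1 2/3 = −8 2/3 stops.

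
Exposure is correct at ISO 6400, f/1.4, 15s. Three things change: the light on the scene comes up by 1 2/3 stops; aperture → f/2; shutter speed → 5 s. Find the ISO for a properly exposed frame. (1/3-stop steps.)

ISO 12800

Scene light: 1 2/3 stops brighter.
Aperture: f/1.4 → f/1.6 → f/1.8 → f/2 — 1 stop narrower (darker).
Shutter speed: 15 → 13 → 10 → 8 → 6 → 5 — 1 2/3 stops faster (darker).
Net so far: 1 stop darker. ISO: 6400 → 8000 → 10000 → 12800.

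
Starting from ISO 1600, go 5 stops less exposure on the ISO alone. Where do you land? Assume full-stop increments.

ISO 50

ISO: 1600 → 800 → 400 → 200 → 100 → 50 — 5 stops dropped (darker).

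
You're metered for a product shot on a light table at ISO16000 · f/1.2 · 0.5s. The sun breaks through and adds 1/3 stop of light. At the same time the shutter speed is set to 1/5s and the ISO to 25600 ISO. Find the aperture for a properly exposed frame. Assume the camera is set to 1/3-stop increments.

Scene light: 1/3 stop brighter.
Shutter speed: 0.5 → 0.4 → 0.3 → 1/4 → 1/5 — 1 1/3 stops shorter (darker).
ISO: 16000 → 20000 → 25600 — 2/3 stop higher (brighter).
Net so far: 1/3 stop darker. Aperture: f/1.2 → f/1.1.

f/1.1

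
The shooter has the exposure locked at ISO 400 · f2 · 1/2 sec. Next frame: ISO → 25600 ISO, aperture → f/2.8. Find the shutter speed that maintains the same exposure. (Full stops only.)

ISO: 400 → 800 → 1600 → 3200 → 6400 → 12800 → 25600 — 6 stops higher (brighter).
Aperture: f/2 → f/2.8 — 1 stop narrower (darker).
Net change so far: 5 stops brighter. Offset with the shutter speed: 1/2 → 1/4 → 1/8 → 1/15 → 1/30 → 1/60.

1/60s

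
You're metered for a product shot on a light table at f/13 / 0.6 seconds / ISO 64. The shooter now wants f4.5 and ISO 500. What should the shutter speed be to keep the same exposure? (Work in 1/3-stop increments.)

1/100s

Aperture: f/13 → f/11 → f/10 → f/9 → f/8 → f/7.1 → f/6.3 → f/5.6 → f/5 → f/4.5 — 3 stops opened up (brighter).
ISO: 64 → 80 → 100 → 125 → 160 → 200 → 250 → 320 → 400 → 500 — 3 stops higher (brighter).
Net change so far: 6 stops brighter. Offset with the shutter speed: 0.6 → 0.5 → 0.4 → 0.3 → 1/4 → 1/5 → 1/6 → 1/8 → 1/10 → 1/13 → 1/15 → 1/20 → 1/25 → 1/30 → 1/40 → 1/50 → 1/60 → 1/80 → 1/100.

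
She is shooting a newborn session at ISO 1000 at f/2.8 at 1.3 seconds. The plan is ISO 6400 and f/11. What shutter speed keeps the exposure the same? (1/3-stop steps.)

3.2 s

ISO: 1000 → 1250 → 1600 → 2000 → 2500 → 3200 → 4000 → 5000 → 6400 — 2 2/3 stops raised (brighter).
Aperture: f/2.8 → f/3.2 → f/3.5 → f/4 → f/4.5 → f/5 → f/5.6 → f/6.3 → f/7.1 → f/8 → f/9 → f/10 → f/11 — 4 stops smaller aperture (darker).
Net change so far: 1 1/3 stops darker. Offset with the shutter speed: 1.3 → 1.6 → 2 → 2.5 → 3.2.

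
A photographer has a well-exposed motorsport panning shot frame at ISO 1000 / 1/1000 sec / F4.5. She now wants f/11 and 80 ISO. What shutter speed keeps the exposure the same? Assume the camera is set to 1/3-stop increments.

Aperture: f/4.5 → f/5 → f/5.6 → f/6.3 → f/7.1 → f/8 → f/9 → f/10 → f/11 — 2 2/3 stops smaller aperture (darker).
ISO: 1000 → 800 → 640 → 500 → 400 → 320 → 250 → 200 → 160 → 125 → 100 → 80 — 3 2/3 stops lower (darker).
Net change so far: 6 1/3 stops darker. Offset with the shutter speed: 1/1000 → 1/800 → 1/640 → 1/500 → 1/400 → 1/320 → 1/250 → 1/200 → 1/160 → 1/125 → 1/100 → 1/80 → 1/60 → 1/50 → 1/40 → 1/30 → 1/25 → 1/20 → 1/15 → 1/13.

1/13s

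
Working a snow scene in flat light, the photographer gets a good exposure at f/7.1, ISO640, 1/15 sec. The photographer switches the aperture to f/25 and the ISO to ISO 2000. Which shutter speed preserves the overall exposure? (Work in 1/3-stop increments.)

Aperture: f/7.1 → f/8 → f/9 → f/10 → f/11 → f/13 → f/14 → f/16 → f/18 → f/20 → f/22 → f/25 — 3 2/3 stops narrower (darker).
ISO: 640 → 800 → 1000 → 1250 → 1600 → 2000 — 1 2/3 stops higher (brighter).
Net change so far: 2 stops darker. Offset with the shutter speed: 1/15 → 1/13 → 1/10 → 1/8 → 1/6 → 1/5 → 1/4.

1/4s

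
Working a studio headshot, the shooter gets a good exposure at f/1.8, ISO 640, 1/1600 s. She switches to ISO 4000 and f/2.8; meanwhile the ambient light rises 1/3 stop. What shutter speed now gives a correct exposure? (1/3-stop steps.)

1/5000s

Scene light: 1/3 stop brighter.
ISO: 640 → 800 → 1000 → 1250 → 1600 → 2000 → 2500 → 3200 → 4000 — 2 2/3 stops raised (brighter).
Aperture: f/1.8 → f/2 → f/2.2 → f/2.5 → f/2.8 — 1 1/3 stops narrower (darker).
Net so far: 1 2/3 stops brighter. Shutter speed: 1/1600 → 1/2000 → 1/2500 → 1/3200 → 1/4000 → 1/5000.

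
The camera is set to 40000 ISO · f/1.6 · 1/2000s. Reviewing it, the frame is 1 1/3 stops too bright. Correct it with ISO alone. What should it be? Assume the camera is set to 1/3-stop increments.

ISO 16000

Overexposed by 1 1/3 stops → need 1 1/3 stops darker.
ISO: 40000 → 32000 → 25600 → 20000 → 16000.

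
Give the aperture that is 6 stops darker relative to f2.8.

f/22

Aperture: f/2.8 → f/4 → f/5.6 → f/8 → f/11 → f/16 → f/22 — 6 stops narrower (darker).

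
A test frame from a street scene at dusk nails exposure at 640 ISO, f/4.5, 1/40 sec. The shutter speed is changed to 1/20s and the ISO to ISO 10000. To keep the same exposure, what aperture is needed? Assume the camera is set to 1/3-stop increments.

f/25

Shutter speed: 1/40 → 1/30 → 1/25 → 1/20 — 1 stop longer (brighter).
ISO: 640 → 800 → 1000 → 1250 → 1600 → 2000 → 2500 → 3200 → 4000 → 5000 → 6400 → 8000 → 10000 — 4 stops raised (brighter).
Net change so far: 5 stops brighter. Offset with the aperture: f/4.5 → f/5 → f/5.6 → f/6.3 → f/7.1 → f/8 → f/9 → f/10 → f/11 → f/13 → f/14 → f/16 → f/18 → f/20 → f/22 → f/25.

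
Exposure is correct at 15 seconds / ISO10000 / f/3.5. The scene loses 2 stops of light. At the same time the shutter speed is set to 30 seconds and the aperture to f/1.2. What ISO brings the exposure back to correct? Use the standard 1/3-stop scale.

ISO 2500

Scene light: 2 stops darker.
Shutter speed: 15 → 20 → 25 → 30 — 1 stop longer (brighter).
Aperture: f/3.5 → f/3.2 → f/2.8 → f/2.5 → f/2.2 → f/2 → f/1.8 → f/1.6 → f/1.4 → f/1.2 — 3 stops wider (brighter).
Net so far: 2 stops brighter. ISO: 10000 → 8000 → 6400 → 5000 → 4000 → 3200 → 2500.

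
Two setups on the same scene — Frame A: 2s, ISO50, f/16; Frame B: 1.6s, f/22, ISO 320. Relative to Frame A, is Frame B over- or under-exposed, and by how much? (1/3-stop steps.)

1 1/3 stops brighter

Aperture: f/16 → f/18 → f/20 → f/22 — 1 stop smaller aperture (darker).
Shutter speed: 2 → 1.6 — 1/3 stop shorter (darker).
ISO: 50 → 64 → 80 → 100 → 125 → 160 → 200 → 250 → 320 — 2 2/3 stops higher (brighter).
Net: −1 −1/3 +2 2/3 = +1 1/3 stops.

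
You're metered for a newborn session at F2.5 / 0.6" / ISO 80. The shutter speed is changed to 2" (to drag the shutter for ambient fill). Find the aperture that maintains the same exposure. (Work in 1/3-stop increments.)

f/4.5

Shutter speed: 0.6 → 0.8 → 1 → 1.3 → 1.6 → 2 — 1 2/3 stops longer (brighter).
Need 1 2/3 stops darker from the aperture: f/2.5 → f/2.8 → f/3.2 → f/3.5 → f/4 → f/4.5.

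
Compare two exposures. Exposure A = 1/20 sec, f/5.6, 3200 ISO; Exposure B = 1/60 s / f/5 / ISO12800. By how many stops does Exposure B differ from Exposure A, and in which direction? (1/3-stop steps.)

Aperture: f/5.6 → f/5 — 1/3 stop larger aperture (brighter).
Shutter speed: 1/20 → 1/25 → 1/30 → 1/40 → 1/50 → 1/60 — 1 2/3 stops faster (darker).
ISO: 3200 → 4000 → 5000 → 6400 → 8000 → 10000 → 12800 — 2 stops raised (brighter).
Net: +1/3 −1 2/3 +2 = +2/3 stops.

2/3 stop brighter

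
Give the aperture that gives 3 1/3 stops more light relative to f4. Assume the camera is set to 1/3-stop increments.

f/1.2

Aperture: f/4 → f/3.5 → f/3.2 → f/2.8 → f/2.5 → f/2.2 → f/2 → f/1.8 → f/1.6 → f/1.4 → f/1.2 — 3 1/3 stops opened up (brighter).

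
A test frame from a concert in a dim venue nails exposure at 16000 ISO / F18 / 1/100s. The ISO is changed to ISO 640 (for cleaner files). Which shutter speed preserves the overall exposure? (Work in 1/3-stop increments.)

1/4s

ISO: 16000 → 12800 → 10000 → 8000 → 6400 → 5000 → 4000 → 3200 → 2500 → 2000 → 1600 → 1250 → 1000 → 800 → 640 — 4 2/3 stops dropped (darker).
Need 4 2/3 stops brighter from the shutter speed: 1/100 → 1/80 → 1/60 → 1/50 → 1/40 → 1/30 → 1/25 → 1/20 → 1/15 → 1/13 → 1/10 → 1/8 → 1/6 → 1/5 → 1/4.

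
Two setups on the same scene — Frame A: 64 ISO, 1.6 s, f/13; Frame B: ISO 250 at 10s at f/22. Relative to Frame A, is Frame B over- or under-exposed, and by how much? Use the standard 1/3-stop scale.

3 stops brighter

Aperture: f/13 → f/14 → f/16 → f/18 → f/20 → f/22 — 1 2/3 stops narrower (darker).
Shutter speed: 1.6 → 2 → 2.5 → 3.2 → 4 → 5 → 6 → 8 → 10 — 2 2/3 stops longer (brighter).
ISO: 64 → 80 → 100 → 125 → 160 → 200 → 250 — 2 stops raised (brighter).
Net: −1 2/3 +2 2/3 +2 = +3 stops.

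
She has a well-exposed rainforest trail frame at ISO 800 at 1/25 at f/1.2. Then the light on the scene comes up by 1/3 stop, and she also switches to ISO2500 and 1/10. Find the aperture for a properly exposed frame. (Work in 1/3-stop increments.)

Scene light: 1/3 stop brighter.
ISO: 800 → 1000 → 1250 → 1600 → 2000 → 2500 — 1 2/3 stops raised (brighter).
Shutter speed: 1/25 → 1/20 → 1/15 → 1/13 → 1/10 — 1 1/3 stops slower (brighter).
Net so far: 3 1/3 stops brighter. Aperture: f/1.2 → f/1.4 → f/1.6 → f/1.8 → f/2 → f/2.2 → f/2.5 → f/2.8 → f/3.2 → f/3.5 → f/4.

f/4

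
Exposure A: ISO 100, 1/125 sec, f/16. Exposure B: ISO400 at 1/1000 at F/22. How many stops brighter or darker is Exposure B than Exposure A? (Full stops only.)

2 stops darker

Aperture: f/16 → f/22 — 1 stop stopped down (darker).
Shutter speed: 1/125 → 1/250 → 1/500 → 1/1000 — 3 stops faster (darker).
ISO: 100 → 200 → 400 — 2 stops higher (brighter).
Net: −1 −3 +2 = −2 stops.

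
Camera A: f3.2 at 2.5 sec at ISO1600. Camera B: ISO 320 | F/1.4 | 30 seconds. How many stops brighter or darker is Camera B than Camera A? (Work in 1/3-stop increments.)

3 2/3 stops brighter

Aperture: f/3.2 → f/2.8 → f/2.5 → f/2.2 → f/2 → f/1.8 → f/1.6 → f/1.4 — 2 1/3 stops wider (brighter).
Shutter speed: 2.5 → 3.2 → 4 → 5 → 6 → 8 → 10 → 13 → 15 → 20 → 25 → 30 — 3 2/3 stops longer (brighter).
ISO: 1600 → 1250 → 1000 → 800 → 640 → 500 → 400 → 320 — 2 1/3 stops dropped (darker).
Net: +2 1/3 +3 2/3 −2 1/3 = +3 2/3 stops.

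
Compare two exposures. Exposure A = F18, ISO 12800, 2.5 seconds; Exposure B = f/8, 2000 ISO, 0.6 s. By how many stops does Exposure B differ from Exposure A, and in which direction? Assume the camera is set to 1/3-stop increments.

2 1/3 stops darker

Aperture: f/18 → f/16 → f/14 → f/13 → f/11 → f/10 → f/9 → f/8 — 2 1/3 stops wider (brighter).
Shutter speed: 2.5 → 2 → 1.6 → 1.3 → 1 → 0.8 → 0.6 — 2 stops faster (darker).
ISO: 12800 → 10000 → 8000 → 6400 → 5000 → 4000 → 3200 → 2500 → 2000 — 2 2/3 stops dropped (darker).
Net: +2 1/3 −2 −2 2/3 = −2 1/3 stops.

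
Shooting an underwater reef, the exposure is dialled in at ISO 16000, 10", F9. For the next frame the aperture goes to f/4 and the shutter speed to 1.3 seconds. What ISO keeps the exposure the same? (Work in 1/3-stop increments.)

ISO 25600

Aperture: f/9 → f/8 → f/7.1 → f/6.3 → f/5.6 → f/5 → f/4.5 → f/4 — 2 1/3 stops wider (brighter).
Shutter speed: 10 → 8 → 6 → 5 → 4 → 3.2 → 2.5 → 2 → 1.6 → 1.3 — 3 stops faster (darker).
Net change so far: 2/3 stop darker. Offset with the ISO: 16000 → 20000 → 25600.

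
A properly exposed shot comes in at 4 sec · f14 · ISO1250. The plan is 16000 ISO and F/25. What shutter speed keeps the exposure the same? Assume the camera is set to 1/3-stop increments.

1 s

ISO: 1250 → 1600 → 2000 → 2500 → 3200 → 4000 → 5000 → 6400 → 8000 → 10000 → 12800 → 16000 — 3 2/3 stops raised (brighter).
Aperture: f/14 → f/16 → f/18 → f/20 → f/22 → f/25 — 1 2/3 stops stopped down (darker).
Net change so far: 2 stops brighter. Offset with the shutter speed: 4 → 3.2 → 2.5 → 2 → 1.6 → 1.3 → 1.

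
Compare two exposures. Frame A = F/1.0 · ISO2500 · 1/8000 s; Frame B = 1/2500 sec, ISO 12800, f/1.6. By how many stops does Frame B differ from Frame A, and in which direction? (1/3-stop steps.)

Aperture: f/1.0 → f/1.1 → f/1.2 → f/1.4 → f/1.6 — 1 1/3 stops stopped down (darker).
Shutter speed: 1/8000 → 1/6400 → 1/5000 → 1/4000 → 1/3200 → 1/2500 — 1 2/3 stops longer (brighter).
ISO: 2500 → 3200 → 4000 → 5000 → 6400 → 8000 → 10000 → 12800 — 2 1/3 stops raised (brighter).
Net: −1 1/3 +1 2/3 +2 1/3 = +2 2/3 stops.

2 2/3 stops brighter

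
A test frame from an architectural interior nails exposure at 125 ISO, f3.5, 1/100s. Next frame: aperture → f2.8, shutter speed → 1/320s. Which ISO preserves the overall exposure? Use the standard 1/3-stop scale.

Aperture: f/3.5 → f/3.2 → f/2.8 — 2/3 stop wider (brighter).
Shutter speed: 1/100 → 1/125 → 1/160 → 1/200 → 1/250 → 1/320 — 1 2/3 stops faster (darker).
Net change so far: 1 stop darker. Offset with the ISO: 125 → 160 → 200 → 250.

ISO 250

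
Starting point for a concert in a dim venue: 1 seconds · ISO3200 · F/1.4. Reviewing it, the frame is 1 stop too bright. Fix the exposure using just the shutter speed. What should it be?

Overexposed by 1 stop → need 1 stop darker.
Shutter speed: 1 → 1/2.

1/2s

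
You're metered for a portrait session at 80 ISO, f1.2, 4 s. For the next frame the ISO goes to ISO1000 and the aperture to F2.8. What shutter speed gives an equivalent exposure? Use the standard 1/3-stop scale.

ISO: 80 → 100 → 125 → 160 → 200 → 250 → 320 → 400 → 500 → 640 → 800 → 1000 — 3 2/3 stops higher (brighter).
Aperture: f/1.2 → f/1.4 → f/1.6 → f/1.8 → f/2 → f/2.2 → f/2.5 → f/2.8 — 2 1/3 stops stopped down (darker).
Net change so far: 1 1/3 stops brighter. Offset with the shutter speed: 4 → 3.2 → 2.5 → 2 → 1.6.

1.6 s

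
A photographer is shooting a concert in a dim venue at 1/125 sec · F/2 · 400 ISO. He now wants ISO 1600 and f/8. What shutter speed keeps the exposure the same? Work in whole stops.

1/30s

ISO: 400 → 800 → 1600 — 2 stops raised (brighter).
Aperture: f/2 → f/2.8 → f/4 → f/5.6 → f/8 — 4 stops smaller aperture (darker).
Net change so far: 2 stops darker. Offset with the shutter speed: 1/125 → 1/60 → 1/30.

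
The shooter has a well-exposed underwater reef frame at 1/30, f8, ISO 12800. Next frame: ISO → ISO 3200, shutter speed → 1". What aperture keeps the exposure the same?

ISO: 12800 → 6400 → 3200 — 2 stops dropped (darker).
Shutter speed: 1/30 → 1/15 → 1/8 → 1/4 → 1/2 → 1 — 5 stops longer (brighter).
Net change so far: 3 stops brighter. Offset with the aperture: f/8 → f/11 → f/16 → f/22.

f/22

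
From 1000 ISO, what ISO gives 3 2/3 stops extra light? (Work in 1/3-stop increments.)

ISO 12800

ISO: 1000 → 1250 → 1600 → 2000 → 2500 → 3200 → 4000 → 5000 → 6400 → 8000 → 10000 → 12800 — 3 2/3 stops raised (brighter).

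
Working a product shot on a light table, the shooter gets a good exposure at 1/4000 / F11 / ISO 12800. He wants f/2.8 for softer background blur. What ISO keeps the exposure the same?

Aperture: f/11 → f/8 → f/5.6 → f/4 → f/2.8 — 4 stops wider (brighter).
Need 4 stops darker from the ISO: 12800 → 6400 → 3200 → 1600 → 800.

ISO 800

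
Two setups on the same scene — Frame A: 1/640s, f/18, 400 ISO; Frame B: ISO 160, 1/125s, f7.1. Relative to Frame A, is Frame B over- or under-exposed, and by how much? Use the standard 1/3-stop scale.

3 2/3 stops brighter

Aperture: f/18 → f/16 → f/14 → f/13 → f/11 → f/10 → f/9 → f/8 → f/7.1 — 2 2/3 stops opened up (brighter).
Shutter speed: 1/640 → 1/500 → 1/400 → 1/320 → 1/250 → 1/200 → 1/160 → 1/125 — 2 1/3 stops slower (brighter).
ISO: 400 → 320 → 250 → 200 → 160 — 1 1/3 stops dropped (darker).
Net: +2 2/3 +2 1/3 −1 1/3 = +3 2/3 stops.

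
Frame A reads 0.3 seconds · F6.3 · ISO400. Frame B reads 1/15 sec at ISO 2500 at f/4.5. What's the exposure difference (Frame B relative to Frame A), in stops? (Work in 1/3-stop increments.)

Aperture: f/6.3 → f/5.6 → f/5 → f/4.5 — 1 stop wider (brighter).
Shutter speed: 0.3 → 1/4 → 1/5 → 1/6 → 1/8 → 1/10 → 1/13 → 1/15 — 2 1/3 stops faster (darker).
ISO: 400 → 500 → 640 → 800 → 1000 → 1250 → 1600 → 2000 → 2500 — 2 2/3 stops raised (brighter).
Net: +1 −2 1/3 +2 2/3 = +1 1/3 stops.

1 1/3 stops brighter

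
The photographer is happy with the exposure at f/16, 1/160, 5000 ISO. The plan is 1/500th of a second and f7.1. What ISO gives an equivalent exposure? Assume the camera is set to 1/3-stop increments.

ISO 3200

Shutter speed: 1/160 → 1/200 → 1/250 → 1/320 → 1/400 → 1/500 — 1 2/3 stops shorter (darker).
Aperture: f/16 → f/14 → f/13 → f/11 → f/10 → f/9 → f/8 → f/7.1 — 2 1/3 stops larger aperture (brighter).
Net change so far: 2/3 stop brighter. Offset with the ISO: 5000 → 4000 → 3200.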